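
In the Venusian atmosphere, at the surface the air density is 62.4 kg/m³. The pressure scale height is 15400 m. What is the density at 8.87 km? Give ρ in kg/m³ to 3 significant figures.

ρ ≈ 35.1 kg/m³

In an isothermal atmosphere, density decays like pressure: ρ = ρ₀ exp(−z/H).
z/H = 8870.0/15400 = 0.57597; exp(−0.57597) = 0.56216.
ρ = 62.4 × 0.56216 = 35.079 kg/m³.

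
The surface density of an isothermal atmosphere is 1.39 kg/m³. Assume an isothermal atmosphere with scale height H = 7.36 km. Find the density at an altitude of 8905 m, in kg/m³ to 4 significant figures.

In an isothermal atmosphere, density decays like pressure: ρ = ρ₀ exp(−z/H).
z/H = 8905.0/7360.0 = 1.2099; exp(−1.2099) = 0.29823.
ρ = 1.39 × 0.29823 = 0.41454 kg/m³.

ρ ≈ 0.4145 kg/m³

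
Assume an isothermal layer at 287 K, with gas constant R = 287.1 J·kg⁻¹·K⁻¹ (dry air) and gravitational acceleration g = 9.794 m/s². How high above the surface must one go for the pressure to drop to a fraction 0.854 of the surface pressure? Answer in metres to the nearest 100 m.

Scale height: H = RT/g = 287.1 × 287 / 9.794 = 8413.1 m.
Set P/P₀ = exp(−z/H) = 0.854, so z = −H ln(0.854).
−ln(0.854) = 0.15782; z = 8413.1 × 0.15782 = 1327.8 m.

z ≈ 1300 m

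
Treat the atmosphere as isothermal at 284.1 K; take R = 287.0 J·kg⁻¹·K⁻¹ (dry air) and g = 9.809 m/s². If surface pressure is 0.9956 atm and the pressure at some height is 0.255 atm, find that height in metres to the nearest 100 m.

Scale height: H = RT/g = 287.0 × 284.1 / 9.809 = 8312.4 m.
Invert the barometric formula: z = H ln(P₀/P).
P₀/P = 0.9956/0.255 = 3.9043; ln(3.9043) = 1.3621.
z = 8312.4 × 1.3621 = 11322 m.

z ≈ 11300 m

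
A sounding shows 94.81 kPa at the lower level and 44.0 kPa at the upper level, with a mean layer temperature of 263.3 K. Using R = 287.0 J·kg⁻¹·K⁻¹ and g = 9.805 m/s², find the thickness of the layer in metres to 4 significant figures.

Δz ≈ 5917 m

Hypsometric equation: Δz = (R T̄/g) ln(P₁/P₂).
R T̄/g = 287.0 × 263.3 / 9.805 = 7707.0 m.
ln(94.81/44.0) = ln(2.1548) = 0.76770.
Δz = 7707.0 × 0.76770 = 5916.7 m.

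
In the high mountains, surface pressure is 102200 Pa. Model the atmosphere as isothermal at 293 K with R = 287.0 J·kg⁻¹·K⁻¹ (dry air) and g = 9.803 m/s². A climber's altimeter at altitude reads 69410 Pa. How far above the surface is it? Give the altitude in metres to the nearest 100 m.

z ≈ 3300 m

Scale height: H = RT/g = 287.0 × 293 / 9.803 = 8578.1 m.
Invert the barometric formula: z = H ln(P₀/P).
P₀/P = 102200/69410 = 1.4724; ln(1.4724) = 0.38689.
z = 8578.1 × 0.38689 = 3318.8 m.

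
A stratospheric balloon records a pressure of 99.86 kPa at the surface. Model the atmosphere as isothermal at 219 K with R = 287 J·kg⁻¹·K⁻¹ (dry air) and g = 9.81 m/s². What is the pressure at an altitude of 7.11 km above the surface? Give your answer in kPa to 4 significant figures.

P ≈ 32.92 kPa

Scale height: H = RT/g = 287 × 219 / 9.81 = 6407.0 m.
Barometric formula: P = P₀ exp(−z/H).
z/H = 7110.0/6407.0 = 1.1097; exp(−1.1097) = 0.32966.
P = 99.86 × 0.32966 = 32.920 kPa.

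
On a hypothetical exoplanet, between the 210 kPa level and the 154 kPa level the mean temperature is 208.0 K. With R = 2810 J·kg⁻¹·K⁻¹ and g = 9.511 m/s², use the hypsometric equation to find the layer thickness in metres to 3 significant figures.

Hypsometric equation: Δz = (R T̄/g) ln(P₁/P₂).
R T̄/g = 2810 × 208.0 / 9.511 = 61453 m.
ln(210/154) = ln(1.3636) = 0.31013.
Δz = 61453 × 0.31013 = 19058 m.

Δz ≈ 19100 m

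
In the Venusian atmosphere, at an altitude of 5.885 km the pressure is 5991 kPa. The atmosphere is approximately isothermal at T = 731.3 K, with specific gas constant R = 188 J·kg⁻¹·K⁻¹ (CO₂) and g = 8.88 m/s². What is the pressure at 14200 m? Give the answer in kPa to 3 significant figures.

P ≈ 3500 kPa

Scale height: H = RT/g = 188 × 731.3 / 8.88 = 15482 m.
Between two levels, P₂ = P₁ exp(−Δz/H) with Δz = z₂ − z₁.
Δz = 14200 − 5885.0 = 8315.0 m; Δz/H = 8315.0/15482 = 0.53708.
P₂ = 5991 × exp(−0.53708) = 5991 × 0.58445 = 3501.4 kPa.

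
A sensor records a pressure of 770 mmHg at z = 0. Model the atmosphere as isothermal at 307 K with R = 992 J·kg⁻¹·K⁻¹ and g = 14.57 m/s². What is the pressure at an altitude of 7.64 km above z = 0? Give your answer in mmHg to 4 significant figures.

Scale height: H = RT/g = 992 × 307 / 14.57 = 20902 m.
Barometric formula: P = P₀ exp(−z/H).
z/H = 7640.0/20902 = 0.36552; exp(−0.36552) = 0.69384.
P = 770 × 0.69384 = 534.26 mmHg.

P ≈ 534.3 mmHg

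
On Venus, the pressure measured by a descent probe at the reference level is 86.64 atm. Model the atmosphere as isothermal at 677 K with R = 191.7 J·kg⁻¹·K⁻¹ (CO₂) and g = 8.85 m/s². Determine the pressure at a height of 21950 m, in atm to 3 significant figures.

P ≈ 19.4 atm

Scale height: H = RT/g = 191.7 × 677 / 8.85 = 14665 m.
Barometric formula: P = P₀ exp(−z/H).
z/H = 21950/14665 = 1.4968; exp(−1.4968) = 0.22385.
P = 86.64 × 0.22385 = 19.394 atm.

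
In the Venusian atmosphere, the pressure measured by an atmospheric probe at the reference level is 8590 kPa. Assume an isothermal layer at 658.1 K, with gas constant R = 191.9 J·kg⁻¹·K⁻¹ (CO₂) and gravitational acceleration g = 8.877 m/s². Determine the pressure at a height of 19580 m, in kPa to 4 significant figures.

Scale height: H = RT/g = 191.9 × 658.1 / 8.877 = 14227 m.
Barometric formula: P = P₀ exp(−z/H).
z/H = 19580/14227 = 1.3763; exp(−1.3763) = 0.25251.
P = 8590 × 0.25251 = 2169.1 kPa.

P ≈ 2169 kPa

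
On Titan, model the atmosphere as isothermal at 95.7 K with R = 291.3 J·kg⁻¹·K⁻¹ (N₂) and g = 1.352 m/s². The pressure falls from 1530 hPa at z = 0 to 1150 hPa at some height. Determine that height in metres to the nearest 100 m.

z ≈ 5900 m

Scale height: H = RT/g = 291.3 × 95.7 / 1.352 = 20619 m.
Invert the barometric formula: z = H ln(P₀/P).
P₀/P = 1530/1150 = 1.3304; ln(1.3304) = 0.28548.
z = 20619 × 0.28548 = 5886.3 m.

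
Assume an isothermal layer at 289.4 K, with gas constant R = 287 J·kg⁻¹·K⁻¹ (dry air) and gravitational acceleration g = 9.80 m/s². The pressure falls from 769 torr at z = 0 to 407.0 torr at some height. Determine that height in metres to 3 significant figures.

Scale height: H = RT/g = 287 × 289.4 / 9.80 = 8475.3 m.
Invert the barometric formula: z = H ln(P₀/P).
P₀/P = 769/407.0 = 1.8894; ln(1.8894) = 0.63626.
z = 8475.3 × 0.63626 = 5392.5 m.

z ≈ 5390 m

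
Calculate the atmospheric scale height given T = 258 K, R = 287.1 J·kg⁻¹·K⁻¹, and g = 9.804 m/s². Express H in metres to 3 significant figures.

The scale height of an isothermal atmosphere is H = RT/g.
H = 287.1 × 258 / 9.804 = 74072/9.804 = 7555.3 m.

H ≈ 7560 m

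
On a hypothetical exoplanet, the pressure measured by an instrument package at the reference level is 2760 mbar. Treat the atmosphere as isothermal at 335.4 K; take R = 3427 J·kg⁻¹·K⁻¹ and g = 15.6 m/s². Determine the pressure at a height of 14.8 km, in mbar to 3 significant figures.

Scale height: H = RT/g = 3427 × 335.4 / 15.6 = 73680 m.
Barometric formula: P = P₀ exp(−z/H).
z/H = 14800/73680 = 0.20087; exp(−0.20087) = 0.81802.
P = 2760 × 0.81802 = 2257.7 mbar.

P ≈ 2260 mbar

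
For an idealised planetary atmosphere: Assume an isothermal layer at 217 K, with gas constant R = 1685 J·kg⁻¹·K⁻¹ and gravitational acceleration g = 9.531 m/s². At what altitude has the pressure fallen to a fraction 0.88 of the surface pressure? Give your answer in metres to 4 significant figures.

z ≈ 4904 m

Scale height: H = RT/g = 1685 × 217 / 9.531 = 38364 m.
Set P/P₀ = exp(−z/H) = 0.88, so z = −H ln(0.88).
−ln(0.88) = 0.12783; z = 38364 × 0.12783 = 4904.1 m.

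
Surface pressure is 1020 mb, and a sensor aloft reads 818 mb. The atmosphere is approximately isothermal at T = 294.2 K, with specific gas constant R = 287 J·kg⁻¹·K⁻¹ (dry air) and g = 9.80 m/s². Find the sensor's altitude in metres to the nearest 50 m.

Scale height: H = RT/g = 287 × 294.2 / 9.80 = 8615.9 m.
Invert the barometric formula: z = H ln(P₀/P).
P₀/P = 1020/818 = 1.2469; ln(1.2469) = 0.22066.
z = 8615.9 × 0.22066 = 1901.2 m.

z ≈ 1900 m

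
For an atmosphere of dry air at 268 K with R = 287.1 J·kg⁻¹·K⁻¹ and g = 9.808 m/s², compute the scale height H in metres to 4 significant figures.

The scale height of an isothermal atmosphere is H = RT/g.
H = 287.1 × 268 / 9.808 = 76943/9.808 = 7844.9 m.

H ≈ 7845 m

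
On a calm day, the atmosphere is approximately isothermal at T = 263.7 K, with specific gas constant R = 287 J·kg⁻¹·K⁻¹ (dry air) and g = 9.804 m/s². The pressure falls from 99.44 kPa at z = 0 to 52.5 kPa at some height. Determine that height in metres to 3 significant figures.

z ≈ 4930 m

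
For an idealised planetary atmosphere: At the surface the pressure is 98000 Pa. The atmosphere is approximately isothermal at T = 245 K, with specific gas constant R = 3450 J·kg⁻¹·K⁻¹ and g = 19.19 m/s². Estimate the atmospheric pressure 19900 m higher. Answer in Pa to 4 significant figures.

P ≈ 62380 Pa

Scale height: H = RT/g = 3450 × 245 / 19.19 = 44046 m.
Barometric formula: P = P₀ exp(−z/H).
z/H = 19900/44046 = 0.45180; exp(−0.45180) = 0.63648.
P = 98000 × 0.63648 = 62375 Pa.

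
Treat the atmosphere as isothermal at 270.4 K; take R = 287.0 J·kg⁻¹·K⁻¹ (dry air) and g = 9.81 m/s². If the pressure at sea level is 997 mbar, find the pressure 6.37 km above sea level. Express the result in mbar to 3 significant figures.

Scale height: H = RT/g = 287.0 × 270.4 / 9.81 = 7910.8 m.
Barometric formula: P = P₀ exp(−z/H).
z/H = 6370.0/7910.8 = 0.80523; exp(−0.80523) = 0.44699.
P = 997 × 0.44699 = 445.65 mbar.

P ≈ 446 mbar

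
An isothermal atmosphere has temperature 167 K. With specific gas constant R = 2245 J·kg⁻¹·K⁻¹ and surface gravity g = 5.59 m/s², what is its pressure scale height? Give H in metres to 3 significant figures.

The scale height of an isothermal atmosphere is H = RT/g.
H = 2245 × 167 / 5.59 = 374920/5.59 = 67070 m.

H ≈ 67100 m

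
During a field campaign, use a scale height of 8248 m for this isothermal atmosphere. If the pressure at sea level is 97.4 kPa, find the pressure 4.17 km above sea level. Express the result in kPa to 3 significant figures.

P ≈ 58.7 kPa

Barometric formula: P = P₀ exp(−z/H).
z/H = 4170.0/8248.0 = 0.50558; exp(−0.50558) = 0.60316.
P = 97.4 × 0.60316 = 58.748 kPa.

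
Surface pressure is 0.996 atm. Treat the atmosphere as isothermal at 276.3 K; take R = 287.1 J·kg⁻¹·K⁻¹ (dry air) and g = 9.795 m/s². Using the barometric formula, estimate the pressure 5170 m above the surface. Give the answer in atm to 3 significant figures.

P ≈ 0.526 atm

Scale height: H = RT/g = 287.1 × 276.3 / 9.795 = 8098.6 m.
Barometric formula: P = P₀ exp(−z/H).
z/H = 5170.0/8098.6 = 0.63838; exp(−0.63838) = 0.52815.
P = 0.996 × 0.52815 = 0.52604 atm.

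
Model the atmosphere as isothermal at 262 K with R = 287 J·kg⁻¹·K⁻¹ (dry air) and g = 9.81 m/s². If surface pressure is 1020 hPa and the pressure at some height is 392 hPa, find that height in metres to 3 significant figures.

Scale height: H = RT/g = 287 × 262 / 9.81 = 7665.0 m.
Invert the barometric formula: z = H ln(P₀/P).
P₀/P = 1020/392 = 2.6020; ln(2.6020) = 0.95628.
z = 7665.0 × 0.95628 = 7329.9 m.

z ≈ 7330 m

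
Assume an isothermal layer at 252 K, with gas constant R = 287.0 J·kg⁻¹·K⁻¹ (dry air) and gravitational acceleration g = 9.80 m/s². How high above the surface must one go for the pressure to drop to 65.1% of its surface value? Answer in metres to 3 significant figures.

Scale height: H = RT/g = 287.0 × 252 / 9.80 = 7380.0 m.
Set P/P₀ = exp(−z/H) = 0.651, so z = −H ln(0.651).
−ln(0.651) = 0.42925; z = 7380.0 × 0.42925 = 3167.9 m.

z ≈ 3170 m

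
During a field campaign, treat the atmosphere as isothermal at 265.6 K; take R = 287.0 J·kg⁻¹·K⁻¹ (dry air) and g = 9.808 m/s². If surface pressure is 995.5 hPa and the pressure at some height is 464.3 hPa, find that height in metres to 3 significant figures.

Scale height: H = RT/g = 287.0 × 265.6 / 9.808 = 7771.9 m.
Invert the barometric formula: z = H ln(P₀/P).
P₀/P = 995.5/464.3 = 2.1441; ln(2.1441) = 0.76272.
z = 7771.9 × 0.76272 = 5927.8 m.

z ≈ 5930 m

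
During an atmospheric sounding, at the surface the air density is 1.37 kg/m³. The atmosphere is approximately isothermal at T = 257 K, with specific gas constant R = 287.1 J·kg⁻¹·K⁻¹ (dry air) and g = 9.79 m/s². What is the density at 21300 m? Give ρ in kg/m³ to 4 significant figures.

Scale height: H = RT/g = 287.1 × 257 / 9.79 = 7536.7 m.
In an isothermal atmosphere, density decays like pressure: ρ = ρ₀ exp(−z/H).
z/H = 21300/7536.7 = 2.8262; exp(−2.8262) = 0.059238.
ρ = 1.37 × 0.059238 = 0.081156 kg/m³.

ρ ≈ 0.08116 kg/m³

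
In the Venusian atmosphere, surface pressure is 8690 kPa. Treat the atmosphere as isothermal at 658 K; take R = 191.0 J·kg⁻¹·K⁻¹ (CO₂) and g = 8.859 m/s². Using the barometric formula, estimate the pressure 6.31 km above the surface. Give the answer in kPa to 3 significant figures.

P ≈ 5570 kPa

Scale height: H = RT/g = 191.0 × 658 / 8.859 = 14186 m.
Barometric formula: P = P₀ exp(−z/H).
z/H = 6310.0/14186 = 0.44480; exp(−0.44480) = 0.64095.
P = 8690 × 0.64095 = 5569.9 kPa.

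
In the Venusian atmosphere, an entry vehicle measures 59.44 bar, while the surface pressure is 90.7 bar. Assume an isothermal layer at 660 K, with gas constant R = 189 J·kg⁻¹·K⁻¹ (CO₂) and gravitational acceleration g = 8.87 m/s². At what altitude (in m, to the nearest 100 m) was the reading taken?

Scale height: H = RT/g = 189 × 660 / 8.87 = 14063 m.
Invert the barometric formula: z = H ln(P₀/P).
P₀/P = 90.7/59.44 = 1.5259; ln(1.5259) = 0.42258.
z = 14063 × 0.42258 = 5942.7 m.

z ≈ 5900 m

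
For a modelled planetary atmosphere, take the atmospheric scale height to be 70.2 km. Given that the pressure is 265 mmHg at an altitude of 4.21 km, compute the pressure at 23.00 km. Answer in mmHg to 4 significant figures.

Between two levels, P₂ = P₁ exp(−Δz/H) with Δz = z₂ − z₁.
Δz = 23000 − 4210.0 = 18790 m; Δz/H = 18790/70200 = 0.26766.
P₂ = 265 × exp(−0.26766) = 265 × 0.76517 = 202.77 mmHg.

P ≈ 202.8 mmHg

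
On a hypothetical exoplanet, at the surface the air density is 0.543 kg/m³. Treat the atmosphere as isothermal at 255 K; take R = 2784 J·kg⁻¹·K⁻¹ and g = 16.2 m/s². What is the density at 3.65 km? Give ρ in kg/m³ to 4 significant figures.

ρ ≈ 0.4996 kg/m³

Scale height: H = RT/g = 2784 × 255 / 16.2 = 43822 m.
In an isothermal atmosphere, density decays like pressure: ρ = ρ₀ exp(−z/H).
z/H = 3650.0/43822 = 0.083291; exp(−0.083291) = 0.92008.
ρ = 0.543 × 0.92008 = 0.49960 kg/m³.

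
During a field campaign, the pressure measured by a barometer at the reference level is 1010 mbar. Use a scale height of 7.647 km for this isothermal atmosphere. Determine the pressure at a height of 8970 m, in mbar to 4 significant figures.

P ≈ 312.5 mbar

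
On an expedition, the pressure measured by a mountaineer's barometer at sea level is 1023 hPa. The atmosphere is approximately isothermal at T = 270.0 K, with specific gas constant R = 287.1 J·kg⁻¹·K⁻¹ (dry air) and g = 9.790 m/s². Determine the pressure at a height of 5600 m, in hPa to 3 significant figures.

Scale height: H = RT/g = 287.1 × 270.0 / 9.790 = 7918.0 m.
Barometric formula: P = P₀ exp(−z/H).
z/H = 5600.0/7918.0 = 0.70725; exp(−0.70725) = 0.49300.
P = 1023 × 0.49300 = 504.34 hPa.

P ≈ 504 hPa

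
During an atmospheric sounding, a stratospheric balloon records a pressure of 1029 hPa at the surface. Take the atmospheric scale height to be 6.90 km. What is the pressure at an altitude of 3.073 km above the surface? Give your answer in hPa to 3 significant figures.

Barometric formula: P = P₀ exp(−z/H).
z/H = 3073.0/6900.0 = 0.44536; exp(−0.44536) = 0.64059.
P = 1029 × 0.64059 = 659.17 hPa.

P ≈ 659 hPa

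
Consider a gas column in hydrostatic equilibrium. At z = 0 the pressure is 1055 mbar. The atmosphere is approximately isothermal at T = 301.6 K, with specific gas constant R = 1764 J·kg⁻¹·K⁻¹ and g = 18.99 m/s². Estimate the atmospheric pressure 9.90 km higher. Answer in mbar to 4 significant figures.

P ≈ 740.9 mbar

Scale height: H = RT/g = 1764 × 301.6 / 18.99 = 28016 m.
Barometric formula: P = P₀ exp(−z/H).
z/H = 9900.0/28016 = 0.35337; exp(−0.35337) = 0.70232.
P = 1055 × 0.70232 = 740.95 mbar.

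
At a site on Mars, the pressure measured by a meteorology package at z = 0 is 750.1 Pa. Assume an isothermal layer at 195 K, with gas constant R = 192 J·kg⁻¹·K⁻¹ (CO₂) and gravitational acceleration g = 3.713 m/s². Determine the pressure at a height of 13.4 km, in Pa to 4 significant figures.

P ≈ 198.6 Pa

Scale height: H = RT/g = 192 × 195 / 3.713 = 10083 m.
Barometric formula: P = P₀ exp(−z/H).
z/H = 13400/10083 = 1.3290; exp(−1.3290) = 0.26474.
P = 750.1 × 0.26474 = 198.58 Pa.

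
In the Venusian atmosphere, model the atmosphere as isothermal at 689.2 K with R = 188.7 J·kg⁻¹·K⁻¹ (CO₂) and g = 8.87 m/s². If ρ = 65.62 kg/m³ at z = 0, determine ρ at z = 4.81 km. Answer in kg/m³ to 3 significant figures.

Scale height: H = RT/g = 188.7 × 689.2 / 8.87 = 14662 m.
In an isothermal atmosphere, density decays like pressure: ρ = ρ₀ exp(−z/H).
z/H = 4810.0/14662 = 0.32806; exp(−0.32806) = 0.72032.
ρ = 65.62 × 0.72032 = 47.267 kg/m³.

ρ ≈ 47.3 kg/m³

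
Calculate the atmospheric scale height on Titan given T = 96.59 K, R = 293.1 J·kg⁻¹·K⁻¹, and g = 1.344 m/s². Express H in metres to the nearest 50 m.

The scale height of an isothermal atmosphere is H = RT/g.
H = 293.1 × 96.59 / 1.344 = 28311/1.344 = 21065 m.

H ≈ 21050 m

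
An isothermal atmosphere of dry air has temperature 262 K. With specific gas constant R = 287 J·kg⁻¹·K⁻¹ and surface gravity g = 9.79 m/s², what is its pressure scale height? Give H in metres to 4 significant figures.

The scale height of an isothermal atmosphere is H = RT/g.
H = 287 × 262 / 9.79 = 75194/9.79 = 7680.7 m.

H ≈ 7681 m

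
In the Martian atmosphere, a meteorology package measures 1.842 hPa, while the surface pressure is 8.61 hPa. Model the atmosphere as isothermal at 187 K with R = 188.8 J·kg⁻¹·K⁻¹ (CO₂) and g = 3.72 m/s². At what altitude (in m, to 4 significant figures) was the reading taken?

z ≈ 14640 m

Scale height: H = RT/g = 188.8 × 187 / 3.72 = 9490.8 m.
Invert the barometric formula: z = H ln(P₀/P).
P₀/P = 8.61/1.842 = 4.6743; ln(4.6743) = 1.5421.
z = 9490.8 × 1.5421 = 14636 m.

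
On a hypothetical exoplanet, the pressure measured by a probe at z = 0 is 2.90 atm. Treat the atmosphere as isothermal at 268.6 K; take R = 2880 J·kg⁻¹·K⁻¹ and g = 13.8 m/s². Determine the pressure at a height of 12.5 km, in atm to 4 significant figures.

Scale height: H = RT/g = 2880 × 268.6 / 13.8 = 56056 m.
Barometric formula: P = P₀ exp(−z/H).
z/H = 12500/56056 = 0.22299; exp(−0.22299) = 0.80012.
P = 2.90 × 0.80012 = 2.3203 atm.

P ≈ 2.320 atm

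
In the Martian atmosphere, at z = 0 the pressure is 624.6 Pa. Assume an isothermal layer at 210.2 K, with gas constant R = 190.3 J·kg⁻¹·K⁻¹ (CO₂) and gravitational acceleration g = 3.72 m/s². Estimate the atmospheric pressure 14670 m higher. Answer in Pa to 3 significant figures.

P ≈ 160 Pa

Scale height: H = RT/g = 190.3 × 210.2 / 3.72 = 10753 m.
Barometric formula: P = P₀ exp(−z/H).
z/H = 14670/10753 = 1.3643; exp(−1.3643) = 0.25556.
P = 624.6 × 0.25556 = 159.62 Pa.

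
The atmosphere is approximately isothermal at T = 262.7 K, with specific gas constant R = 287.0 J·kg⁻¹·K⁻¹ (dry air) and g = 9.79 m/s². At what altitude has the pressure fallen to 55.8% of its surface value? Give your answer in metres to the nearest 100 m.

z ≈ 4500 m

Scale height: H = RT/g = 287.0 × 262.7 / 9.79 = 7701.2 m.
Set P/P₀ = exp(−z/H) = 0.558, so z = −H ln(0.558).
−ln(0.558) = 0.58340; z = 7701.2 × 0.58340 = 4492.9 m.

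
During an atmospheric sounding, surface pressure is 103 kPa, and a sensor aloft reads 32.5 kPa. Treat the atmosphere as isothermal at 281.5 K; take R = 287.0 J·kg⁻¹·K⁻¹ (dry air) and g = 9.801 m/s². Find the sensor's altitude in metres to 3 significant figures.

Scale height: H = RT/g = 287.0 × 281.5 / 9.801 = 8243.1 m.
Invert the barometric formula: z = H ln(P₀/P).
P₀/P = 103/32.5 = 3.1692; ln(3.1692) = 1.1535.
z = 8243.1 × 1.1535 = 9508.4 m.

z ≈ 9510 m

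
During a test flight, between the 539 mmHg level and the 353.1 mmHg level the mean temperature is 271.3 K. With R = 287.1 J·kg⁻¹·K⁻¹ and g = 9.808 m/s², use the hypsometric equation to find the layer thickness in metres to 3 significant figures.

Δz ≈ 3360 m

Hypsometric equation: Δz = (R T̄/g) ln(P₁/P₂).
R T̄/g = 287.1 × 271.3 / 9.808 = 7941.5 m.
ln(539/353.1) = ln(1.5265) = 0.42298.
Δz = 7941.5 × 0.42298 = 3359.1 m.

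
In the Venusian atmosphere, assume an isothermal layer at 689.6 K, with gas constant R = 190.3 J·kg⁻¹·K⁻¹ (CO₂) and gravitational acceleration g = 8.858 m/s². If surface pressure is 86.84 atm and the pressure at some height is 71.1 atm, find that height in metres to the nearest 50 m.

z ≈ 2950 m

Scale height: H = RT/g = 190.3 × 689.6 / 8.858 = 14815 m.
Invert the barometric formula: z = H ln(P₀/P).
P₀/P = 86.84/71.1 = 1.2214; ln(1.2214) = 0.20000.
z = 14815 × 0.20000 = 2963.0 m.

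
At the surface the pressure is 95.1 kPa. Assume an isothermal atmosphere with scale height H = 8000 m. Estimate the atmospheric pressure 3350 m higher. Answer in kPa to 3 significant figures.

Barometric formula: P = P₀ exp(−z/H).
z/H = 3350.0/8000.0 = 0.41875; exp(−0.41875) = 0.65787.
P = 95.1 × 0.65787 = 62.563 kPa.

P ≈ 62.6 kPa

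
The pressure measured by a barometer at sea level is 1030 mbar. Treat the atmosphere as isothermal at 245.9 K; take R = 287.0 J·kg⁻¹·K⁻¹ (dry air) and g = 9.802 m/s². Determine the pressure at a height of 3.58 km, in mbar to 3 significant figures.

Scale height: H = RT/g = 287.0 × 245.9 / 9.802 = 7199.9 m.
Barometric formula: P = P₀ exp(−z/H).
z/H = 3580.0/7199.9 = 0.49723; exp(−0.49723) = 0.60821.
P = 1030 × 0.60821 = 626.46 mbar.

P ≈ 626 mbar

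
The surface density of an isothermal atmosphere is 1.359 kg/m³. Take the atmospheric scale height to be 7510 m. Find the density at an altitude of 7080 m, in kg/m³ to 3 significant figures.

In an isothermal atmosphere, density decays like pressure: ρ = ρ₀ exp(−z/H).
z/H = 7080.0/7510.0 = 0.94274; exp(−0.94274) = 0.38956.
ρ = 1.359 × 0.38956 = 0.52941 kg/m³.

ρ ≈ 0.529 kg/m³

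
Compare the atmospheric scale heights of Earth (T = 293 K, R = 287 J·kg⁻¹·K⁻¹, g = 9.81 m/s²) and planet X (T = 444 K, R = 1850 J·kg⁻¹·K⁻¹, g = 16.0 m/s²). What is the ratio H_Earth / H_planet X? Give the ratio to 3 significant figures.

H_Earth/H_planet X ≈ 0.167

H = RT/g for each body.
H_Earth = 287 × 293 / 9.81 = 8572.0 m.
H_planet X = 1850 × 444 / 16.0 = 51338 m.
H_Earth/H_planet X = 8572.0/51338 = 0.16697.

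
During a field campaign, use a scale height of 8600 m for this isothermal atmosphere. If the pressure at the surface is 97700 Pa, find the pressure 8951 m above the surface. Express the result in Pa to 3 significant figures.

Barometric formula: P = P₀ exp(−z/H).
z/H = 8951.0/8600.0 = 1.0408; exp(−1.0408) = 0.35317.
P = 97700 × 0.35317 = 34505 Pa.

P ≈ 34500 Pa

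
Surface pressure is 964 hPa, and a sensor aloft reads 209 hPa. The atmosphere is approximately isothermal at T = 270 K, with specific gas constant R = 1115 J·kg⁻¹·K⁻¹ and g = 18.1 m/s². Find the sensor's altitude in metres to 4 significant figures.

z ≈ 25430 m

Scale height: H = RT/g = 1115 × 270 / 18.1 = 16633 m.
Invert the barometric formula: z = H ln(P₀/P).
P₀/P = 964/209 = 4.6124; ln(4.6124) = 1.5287.
z = 16633 × 1.5287 = 25427 m.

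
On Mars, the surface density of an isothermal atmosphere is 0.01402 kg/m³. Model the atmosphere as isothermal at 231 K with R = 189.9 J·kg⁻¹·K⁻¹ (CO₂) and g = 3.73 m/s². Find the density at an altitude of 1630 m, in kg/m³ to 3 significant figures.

Scale height: H = RT/g = 189.9 × 231 / 3.73 = 11761 m.
In an isothermal atmosphere, density decays like pressure: ρ = ρ₀ exp(−z/H).
z/H = 1630.0/11761 = 0.13859; exp(−0.13859) = 0.87058.
ρ = 0.01402 × 0.87058 = 0.012206 kg/m³.

ρ ≈ 0.0122 kg/m³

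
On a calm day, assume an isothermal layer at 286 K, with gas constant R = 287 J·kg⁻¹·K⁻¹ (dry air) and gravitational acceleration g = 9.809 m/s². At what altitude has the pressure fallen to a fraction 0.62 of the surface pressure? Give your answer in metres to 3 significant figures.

Scale height: H = RT/g = 287 × 286 / 9.809 = 8368.0 m.
Set P/P₀ = exp(−z/H) = 0.62, so z = −H ln(0.62).
−ln(0.62) = 0.47804; z = 8368.0 × 0.47804 = 4000.2 m.

z ≈ 4000 m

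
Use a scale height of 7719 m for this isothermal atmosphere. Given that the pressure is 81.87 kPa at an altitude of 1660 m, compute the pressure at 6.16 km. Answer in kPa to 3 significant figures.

P ≈ 45.7 kPa

Between two levels, P₂ = P₁ exp(−Δz/H) with Δz = z₂ − z₁.
Δz = 6160.0 − 1660.0 = 4500.0 m; Δz/H = 4500.0/7719.0 = 0.58298.
P₂ = 81.87 × exp(−0.58298) = 81.87 × 0.55823 = 45.702 kPa.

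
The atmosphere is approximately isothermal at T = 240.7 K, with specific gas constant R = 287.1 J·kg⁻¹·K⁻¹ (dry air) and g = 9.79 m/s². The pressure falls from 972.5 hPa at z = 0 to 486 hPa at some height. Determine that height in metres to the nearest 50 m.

Scale height: H = RT/g = 287.1 × 240.7 / 9.79 = 7058.7 m.
Invert the barometric formula: z = H ln(P₀/P).
P₀/P = 972.5/486 = 2.0010; ln(2.0010) = 0.69365.
z = 7058.7 × 0.69365 = 4896.3 m.

z ≈ 4900 m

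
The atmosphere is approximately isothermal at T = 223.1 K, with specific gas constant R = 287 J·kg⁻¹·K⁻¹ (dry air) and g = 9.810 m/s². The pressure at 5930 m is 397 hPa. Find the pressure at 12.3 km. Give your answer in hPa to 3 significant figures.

P ≈ 150 hPa

Scale height: H = RT/g = 287 × 223.1 / 9.810 = 6527.0 m.
Between two levels, P₂ = P₁ exp(−Δz/H) with Δz = z₂ − z₁.
Δz = 12300 − 5930.0 = 6370.0 m; Δz/H = 6370.0/6527.0 = 0.97595.
P₂ = 397 × exp(−0.97595) = 397 × 0.37683 = 149.60 hPa.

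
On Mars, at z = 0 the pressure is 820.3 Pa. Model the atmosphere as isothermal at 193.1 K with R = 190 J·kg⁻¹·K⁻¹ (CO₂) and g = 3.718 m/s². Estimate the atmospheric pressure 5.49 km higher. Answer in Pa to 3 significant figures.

Scale height: H = RT/g = 190 × 193.1 / 3.718 = 9867.9 m.
Barometric formula: P = P₀ exp(−z/H).
z/H = 5490.0/9867.9 = 0.55635; exp(−0.55635) = 0.57330.
P = 820.3 × 0.57330 = 470.28 Pa.

P ≈ 470 Pa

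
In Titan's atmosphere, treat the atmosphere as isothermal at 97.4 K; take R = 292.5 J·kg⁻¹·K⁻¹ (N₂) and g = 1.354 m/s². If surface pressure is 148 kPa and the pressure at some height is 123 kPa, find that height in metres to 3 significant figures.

z ≈ 3890 m

Scale height: H = RT/g = 292.5 × 97.4 / 1.354 = 21041 m.
Invert the barometric formula: z = H ln(P₀/P).
P₀/P = 148/123 = 1.2033; ln(1.2033) = 0.18507.
z = 21041 × 0.18507 = 3894.1 m.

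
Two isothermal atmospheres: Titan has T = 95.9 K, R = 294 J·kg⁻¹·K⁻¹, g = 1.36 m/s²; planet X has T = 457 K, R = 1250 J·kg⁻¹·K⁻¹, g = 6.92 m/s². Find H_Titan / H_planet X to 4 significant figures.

H_Titan/H_planet X ≈ 0.2511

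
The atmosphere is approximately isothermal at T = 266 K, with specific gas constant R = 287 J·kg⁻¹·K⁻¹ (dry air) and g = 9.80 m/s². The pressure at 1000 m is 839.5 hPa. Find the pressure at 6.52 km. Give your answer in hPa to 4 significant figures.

P ≈ 413.3 hPa

Scale height: H = RT/g = 287 × 266 / 9.80 = 7790.0 m.
Between two levels, P₂ = P₁ exp(−Δz/H) with Δz = z₂ − z₁.
Δz = 6520.0 − 1000.0 = 5520.0 m; Δz/H = 5520.0/7790.0 = 0.70860.
P₂ = 839.5 × exp(−0.70860) = 839.5 × 0.49233 = 413.31 hPa.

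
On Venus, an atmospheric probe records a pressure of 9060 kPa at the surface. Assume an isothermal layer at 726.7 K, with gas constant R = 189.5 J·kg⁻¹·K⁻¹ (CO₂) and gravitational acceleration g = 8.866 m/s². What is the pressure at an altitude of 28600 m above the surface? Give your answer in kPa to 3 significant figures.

P ≈ 1440 kPa

Scale height: H = RT/g = 189.5 × 726.7 / 8.866 = 15532 m.
Barometric formula: P = P₀ exp(−z/H).
z/H = 28600/15532 = 1.8414; exp(−1.8414) = 0.15860.
P = 9060 × 0.15860 = 1436.9 kPa.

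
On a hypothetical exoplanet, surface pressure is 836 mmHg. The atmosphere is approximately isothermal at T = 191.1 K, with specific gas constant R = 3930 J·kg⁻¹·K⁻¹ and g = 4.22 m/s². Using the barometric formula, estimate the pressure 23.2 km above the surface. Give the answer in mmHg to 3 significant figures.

P ≈ 734 mmHg

Scale height: H = RT/g = 3930 × 191.1 / 4.22 = 177970 m.
Barometric formula: P = P₀ exp(−z/H).
z/H = 23200/177970 = 0.13036; exp(−0.13036) = 0.87778.
P = 836 × 0.87778 = 733.82 mmHg.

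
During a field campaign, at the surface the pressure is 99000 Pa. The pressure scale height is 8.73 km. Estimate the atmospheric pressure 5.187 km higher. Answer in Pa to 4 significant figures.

P ≈ 54650 Pa

Barometric formula: P = P₀ exp(−z/H).
z/H = 5187.0/8730.0 = 0.59416; exp(−0.59416) = 0.55203.
P = 99000 × 0.55203 = 54651 Pa.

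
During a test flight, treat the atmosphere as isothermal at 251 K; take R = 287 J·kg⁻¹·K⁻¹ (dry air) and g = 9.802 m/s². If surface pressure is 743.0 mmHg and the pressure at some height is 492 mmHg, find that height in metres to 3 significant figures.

z ≈ 3030 m

Scale height: H = RT/g = 287 × 251 / 9.802 = 7349.2 m.
Invert the barometric formula: z = H ln(P₀/P).
P₀/P = 743.0/492 = 1.5102; ln(1.5102) = 0.41224.
z = 7349.2 × 0.41224 = 3029.6 m.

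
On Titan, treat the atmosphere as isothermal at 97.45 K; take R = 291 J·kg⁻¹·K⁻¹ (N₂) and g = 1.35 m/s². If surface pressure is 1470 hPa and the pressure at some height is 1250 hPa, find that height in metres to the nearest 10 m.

Scale height: H = RT/g = 291 × 97.45 / 1.35 = 21006 m.
Invert the barometric formula: z = H ln(P₀/P).
P₀/P = 1470/1250 = 1.1760; ln(1.1760) = 0.16212.
z = 21006 × 0.16212 = 3405.5 m.

z ≈ 3410 m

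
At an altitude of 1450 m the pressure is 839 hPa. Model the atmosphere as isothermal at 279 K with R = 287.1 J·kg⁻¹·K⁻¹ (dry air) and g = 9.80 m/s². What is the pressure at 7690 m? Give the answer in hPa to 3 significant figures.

P ≈ 391 hPa

Scale height: H = RT/g = 287.1 × 279 / 9.80 = 8173.6 m.
Between two levels, P₂ = P₁ exp(−Δz/H) with Δz = z₂ − z₁.
Δz = 7690.0 − 1450.0 = 6240.0 m; Δz/H = 6240.0/8173.6 = 0.76343.
P₂ = 839 × exp(−0.76343) = 839 × 0.46607 = 391.03 hPa.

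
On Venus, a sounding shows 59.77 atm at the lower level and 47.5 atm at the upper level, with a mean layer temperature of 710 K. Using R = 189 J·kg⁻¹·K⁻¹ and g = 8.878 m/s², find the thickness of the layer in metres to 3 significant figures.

Δz ≈ 3470 m

Hypsometric equation: Δz = (R T̄/g) ln(P₁/P₂).
R T̄/g = 189 × 710 / 8.878 = 15115 m.
ln(59.77/47.5) = ln(1.2583) = 0.22976.
Δz = 15115 × 0.22976 = 3472.8 m.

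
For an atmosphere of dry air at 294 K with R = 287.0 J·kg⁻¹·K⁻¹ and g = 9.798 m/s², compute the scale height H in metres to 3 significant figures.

The scale height of an isothermal atmosphere is H = RT/g.
H = 287.0 × 294 / 9.798 = 84378/9.798 = 8611.8 m.

H ≈ 8610 m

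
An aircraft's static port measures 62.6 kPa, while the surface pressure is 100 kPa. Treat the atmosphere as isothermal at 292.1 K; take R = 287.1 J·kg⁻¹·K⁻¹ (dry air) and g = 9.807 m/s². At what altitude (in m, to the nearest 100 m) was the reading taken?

z ≈ 4000 m

Scale height: H = RT/g = 287.1 × 292.1 / 9.807 = 8551.2 m.
Invert the barometric formula: z = H ln(P₀/P).
P₀/P = 100/62.6 = 1.5974; ln(1.5974) = 0.46838.
z = 8551.2 × 0.46838 = 4005.2 m.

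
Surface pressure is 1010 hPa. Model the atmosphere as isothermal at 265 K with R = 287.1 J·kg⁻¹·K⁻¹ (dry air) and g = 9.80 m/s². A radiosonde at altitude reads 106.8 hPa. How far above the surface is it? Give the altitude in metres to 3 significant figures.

z ≈ 17400 m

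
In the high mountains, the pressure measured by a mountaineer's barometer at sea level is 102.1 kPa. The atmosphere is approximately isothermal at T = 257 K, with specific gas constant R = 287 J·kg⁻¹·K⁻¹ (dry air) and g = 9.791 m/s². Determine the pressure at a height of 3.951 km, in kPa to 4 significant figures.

Scale height: H = RT/g = 287 × 257 / 9.791 = 7533.3 m.
Barometric formula: P = P₀ exp(−z/H).
z/H = 3951.0/7533.3 = 0.52447; exp(−0.52447) = 0.59187.
P = 102.1 × 0.59187 = 60.430 kPa.

P ≈ 60.43 kPa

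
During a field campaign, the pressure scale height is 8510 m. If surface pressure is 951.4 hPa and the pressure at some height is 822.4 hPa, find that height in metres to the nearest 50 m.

z ≈ 1250 m

Invert the barometric formula: z = H ln(P₀/P).
P₀/P = 951.4/822.4 = 1.1569; ln(1.1569) = 0.14574.
z = 8510.0 × 0.14574 = 1240.2 m.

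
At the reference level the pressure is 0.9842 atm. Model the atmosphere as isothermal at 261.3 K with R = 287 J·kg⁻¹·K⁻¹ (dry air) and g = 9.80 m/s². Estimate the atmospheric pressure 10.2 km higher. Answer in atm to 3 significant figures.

Scale height: H = RT/g = 287 × 261.3 / 9.80 = 7652.4 m.
Barometric formula: P = P₀ exp(−z/H).
z/H = 10200/7652.4 = 1.3329; exp(−1.3329) = 0.26371.
P = 0.9842 × 0.26371 = 0.25954 atm.

P ≈ 0.260 atm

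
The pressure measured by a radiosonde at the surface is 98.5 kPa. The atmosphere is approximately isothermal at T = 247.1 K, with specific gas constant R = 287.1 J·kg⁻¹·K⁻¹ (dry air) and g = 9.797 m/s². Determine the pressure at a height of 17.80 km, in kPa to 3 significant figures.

P ≈ 8.43 kPa

Scale height: H = RT/g = 287.1 × 247.1 / 9.797 = 7241.2 m.
Barometric formula: P = P₀ exp(−z/H).
z/H = 17800/7241.2 = 2.4582; exp(−2.4582) = 0.085589.
P = 98.5 × 0.085589 = 8.4305 kPa.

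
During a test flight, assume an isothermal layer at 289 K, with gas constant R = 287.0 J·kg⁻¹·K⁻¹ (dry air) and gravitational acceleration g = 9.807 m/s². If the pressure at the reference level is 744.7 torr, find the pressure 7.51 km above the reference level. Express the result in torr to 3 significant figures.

P ≈ 306 torr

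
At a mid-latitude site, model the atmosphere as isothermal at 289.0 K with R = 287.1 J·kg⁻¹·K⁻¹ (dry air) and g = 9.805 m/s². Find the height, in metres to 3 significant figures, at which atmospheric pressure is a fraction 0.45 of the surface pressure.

Scale height: H = RT/g = 287.1 × 289.0 / 9.805 = 8462.2 m.
Set P/P₀ = exp(−z/H) = 0.45, so z = −H ln(0.45).
−ln(0.45) = 0.79851; z = 8462.2 × 0.79851 = 6757.2 m.

z ≈ 6760 m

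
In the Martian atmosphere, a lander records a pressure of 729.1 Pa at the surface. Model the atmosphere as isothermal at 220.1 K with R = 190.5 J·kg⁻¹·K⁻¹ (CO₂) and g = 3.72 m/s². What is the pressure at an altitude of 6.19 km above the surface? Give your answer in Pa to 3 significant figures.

Scale height: H = RT/g = 190.5 × 220.1 / 3.72 = 11271 m.
Barometric formula: P = P₀ exp(−z/H).
z/H = 6190.0/11271 = 0.54920; exp(−0.54920) = 0.57741.
P = 729.1 × 0.57741 = 420.99 Pa.

P ≈ 421 Pa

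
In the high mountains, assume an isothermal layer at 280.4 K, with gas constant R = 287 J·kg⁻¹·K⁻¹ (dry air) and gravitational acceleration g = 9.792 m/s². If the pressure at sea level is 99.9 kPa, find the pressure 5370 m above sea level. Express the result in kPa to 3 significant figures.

Scale height: H = RT/g = 287 × 280.4 / 9.792 = 8218.4 m.
Barometric formula: P = P₀ exp(−z/H).
z/H = 5370.0/8218.4 = 0.65341; exp(−0.65341) = 0.52027.
P = 99.9 × 0.52027 = 51.975 kPa.

P ≈ 52.0 kPa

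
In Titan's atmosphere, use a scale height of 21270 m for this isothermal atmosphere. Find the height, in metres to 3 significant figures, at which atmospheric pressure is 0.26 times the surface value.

z ≈ 28700 m

Set P/P₀ = exp(−z/H) = 0.26, so z = −H ln(0.26).
−ln(0.26) = 1.3471; z = 21270 × 1.3471 = 28653 m.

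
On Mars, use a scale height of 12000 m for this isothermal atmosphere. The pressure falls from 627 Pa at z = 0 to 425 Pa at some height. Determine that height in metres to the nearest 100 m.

z ≈ 4700 m

Invert the barometric formula: z = H ln(P₀/P).
P₀/P = 627/425 = 1.4753; ln(1.4753) = 0.38886.
z = 12000 × 0.38886 = 4666.3 m.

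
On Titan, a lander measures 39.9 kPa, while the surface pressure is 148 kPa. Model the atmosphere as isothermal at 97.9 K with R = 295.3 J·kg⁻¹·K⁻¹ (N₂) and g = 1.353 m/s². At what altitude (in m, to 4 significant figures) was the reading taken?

Scale height: H = RT/g = 295.3 × 97.9 / 1.353 = 21367 m.
Invert the barometric formula: z = H ln(P₀/P).
P₀/P = 148/39.9 = 3.7093; ln(3.7093) = 1.3108.
z = 21367 × 1.3108 = 28008 m.

z ≈ 28010 m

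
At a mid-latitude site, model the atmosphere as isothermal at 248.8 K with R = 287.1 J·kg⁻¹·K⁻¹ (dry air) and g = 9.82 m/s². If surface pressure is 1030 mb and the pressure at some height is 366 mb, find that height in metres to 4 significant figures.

Scale height: H = RT/g = 287.1 × 248.8 / 9.82 = 7274.0 m.
Invert the barometric formula: z = H ln(P₀/P).
P₀/P = 1030/366 = 2.8142; ln(2.8142) = 1.0347.
z = 7274.0 × 1.0347 = 7526.4 m.

z ≈ 7526 m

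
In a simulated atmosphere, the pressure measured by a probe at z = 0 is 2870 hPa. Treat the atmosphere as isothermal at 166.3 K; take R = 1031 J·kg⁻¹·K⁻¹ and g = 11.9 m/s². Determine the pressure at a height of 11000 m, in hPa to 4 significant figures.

Scale height: H = RT/g = 1031 × 166.3 / 11.9 = 14408 m.
Barometric formula: P = P₀ exp(−z/H).
z/H = 11000/14408 = 0.76346; exp(−0.76346) = 0.46605.
P = 2870 × 0.46605 = 1337.6 hPa.

P ≈ 1338 hPa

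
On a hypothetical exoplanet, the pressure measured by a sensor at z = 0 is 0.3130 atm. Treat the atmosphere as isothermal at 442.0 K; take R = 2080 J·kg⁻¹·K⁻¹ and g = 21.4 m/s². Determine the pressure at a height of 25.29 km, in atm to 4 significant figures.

Scale height: H = RT/g = 2080 × 442.0 / 21.4 = 42961 m.
Barometric formula: P = P₀ exp(−z/H).
z/H = 25290/42961 = 0.58867; exp(−0.58867) = 0.55507.
P = 0.3130 × 0.55507 = 0.17374 atm.

P ≈ 0.1737 atm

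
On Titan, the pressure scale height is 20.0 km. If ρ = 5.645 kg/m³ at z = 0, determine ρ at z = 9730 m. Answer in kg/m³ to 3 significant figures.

ρ ≈ 3.47 kg/m³

In an isothermal atmosphere, density decays like pressure: ρ = ρ₀ exp(−z/H).
z/H = 9730.0/20000 = 0.48650; exp(−0.48650) = 0.61477.
ρ = 5.645 × 0.61477 = 3.4704 kg/m³.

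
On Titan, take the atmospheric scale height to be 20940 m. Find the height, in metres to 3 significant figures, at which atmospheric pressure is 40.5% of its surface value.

Set P/P₀ = exp(−z/H) = 0.405, so z = −H ln(0.405).
−ln(0.405) = 0.90387; z = 20940 × 0.90387 = 18927 m.

z ≈ 18900 m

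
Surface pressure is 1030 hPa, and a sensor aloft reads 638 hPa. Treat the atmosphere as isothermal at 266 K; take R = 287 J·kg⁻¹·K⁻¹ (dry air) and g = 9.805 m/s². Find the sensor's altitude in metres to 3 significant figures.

Scale height: H = RT/g = 287 × 266 / 9.805 = 7786.0 m.
Invert the barometric formula: z = H ln(P₀/P).
P₀/P = 1030/638 = 1.6144; ln(1.6144) = 0.47896.
z = 7786.0 × 0.47896 = 3729.2 m.

z ≈ 3730 m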